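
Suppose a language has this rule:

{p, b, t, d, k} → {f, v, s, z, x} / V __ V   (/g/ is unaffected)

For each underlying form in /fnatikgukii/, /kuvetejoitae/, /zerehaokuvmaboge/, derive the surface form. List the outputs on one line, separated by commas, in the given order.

/fnatikgukii/: /t/ is a stop between vowels /a/ and /i/, so it spirantizes to the fricative [s]. /k/ is a stop between vowels /u/ and /i/, so it spirantizes to the fricative [x]. → [fnasikguxii].
/kuvetejoitae/: /t/ is a stop between vowels /e/ and /e/, so it spirantizes to the fricative [s]. /t/ is a stop between vowels /i/ and /a/, so it spirantizes to the fricative [s]. → [kuvesejoisae].
/zerehaokuvmaboge/: /k/ is a stop between vowels /o/ and /u/, so it spirantizes to the fricative [x]. /b/ is a stop between vowels /a/ and /o/, so it spirantizes to the fricative [v]. → [zerehaoxuvmavoge].

fnasikguxii, kuvesejoisae, zerehaoxuvmavoge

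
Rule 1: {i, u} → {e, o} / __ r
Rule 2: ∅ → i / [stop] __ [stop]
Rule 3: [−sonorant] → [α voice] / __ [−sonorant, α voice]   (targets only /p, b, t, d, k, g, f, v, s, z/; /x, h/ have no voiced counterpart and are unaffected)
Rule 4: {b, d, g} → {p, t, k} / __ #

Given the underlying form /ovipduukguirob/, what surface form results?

Rule 1 (pre-rhotic lowering): /i/ is a high vowel immediately before /r/, so it lowers to [e]. /ovipduukguirob/ → ovipduukguerob.
Rule 2 (stop-cluster i-epenthesis): /p/ and /d/ form a stop–stop cluster, so [i] is inserted between them. /k/ and /g/ form a stop–stop cluster, so [i] is inserted between them. /ovipduukguerob/ → ovipiduukiguerob.
Rule 3 (regressive voicing assimilation): no segment meets the environment; /ovipiduukiguerob/ is unchanged.
Rule 4 (final devoicing): /b/ is a voiced stop in word-final position, so it devoices to [p]. /ovipiduukiguerob/ → ovipiduukiguerop.

ovipiduukiguerop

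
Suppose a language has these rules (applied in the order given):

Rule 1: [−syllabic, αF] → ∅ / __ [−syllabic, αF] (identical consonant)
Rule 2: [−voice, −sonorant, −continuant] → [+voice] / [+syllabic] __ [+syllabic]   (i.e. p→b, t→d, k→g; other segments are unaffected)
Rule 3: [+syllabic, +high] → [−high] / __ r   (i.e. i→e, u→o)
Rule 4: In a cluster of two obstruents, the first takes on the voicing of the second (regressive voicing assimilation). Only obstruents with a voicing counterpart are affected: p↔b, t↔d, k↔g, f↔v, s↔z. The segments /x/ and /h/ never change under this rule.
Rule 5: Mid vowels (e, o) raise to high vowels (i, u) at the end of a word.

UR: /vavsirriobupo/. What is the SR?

vafseriobubu

Rule 1 (degemination): /rr/ is a geminate; the first /r/ deletes. /vavsirriobupo/ → vavsiriobupo.
Rule 2 (intervocalic voicing): /p/ is a voiceless stop between vowels /u/ and /o/, so it voices to [b]. /vavsiriobupo/ → vavsiriobubo.
Rule 3 (pre-rhotic lowering): /i/ is a high vowel immediately before /r/, so it lowers to [e]. /vavsiriobubo/ → vavseriobubo.
Rule 4 (regressive voicing assimilation): /v/ precedes the voiceless obstruent /s/, so it devoices to [f] by assimilation. /vavseriobubo/ → vafseriobubo.
Rule 5 (final vowel raising): /o/ is a mid vowel in word-final position, so it raises to [u]. /vafseriobubo/ → vafseriobubu.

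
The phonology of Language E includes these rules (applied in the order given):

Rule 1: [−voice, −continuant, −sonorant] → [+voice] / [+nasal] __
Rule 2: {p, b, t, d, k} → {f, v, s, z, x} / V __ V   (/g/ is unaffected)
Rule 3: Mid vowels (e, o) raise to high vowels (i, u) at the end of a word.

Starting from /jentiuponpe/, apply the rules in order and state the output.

Rule 1 (post-nasal voicing): /t/ is a voiceless stop immediately after the nasal /n/, so it voices to [d]. /p/ is a voiceless stop immediately after the nasal /n/, so it voices to [b]. /jentiuponpe/ → jendiuponbe.
Rule 2 (intervocalic spirantization): /p/ is a stop between vowels /u/ and /o/, so it spirantizes to the fricative [f]. /jendiuponbe/ → jendiufonbe.
Rule 3 (final vowel raising): /e/ is a mid vowel in word-final position, so it raises to [i]. /jendiufonbe/ → jendiufonbi.

jendiufonbi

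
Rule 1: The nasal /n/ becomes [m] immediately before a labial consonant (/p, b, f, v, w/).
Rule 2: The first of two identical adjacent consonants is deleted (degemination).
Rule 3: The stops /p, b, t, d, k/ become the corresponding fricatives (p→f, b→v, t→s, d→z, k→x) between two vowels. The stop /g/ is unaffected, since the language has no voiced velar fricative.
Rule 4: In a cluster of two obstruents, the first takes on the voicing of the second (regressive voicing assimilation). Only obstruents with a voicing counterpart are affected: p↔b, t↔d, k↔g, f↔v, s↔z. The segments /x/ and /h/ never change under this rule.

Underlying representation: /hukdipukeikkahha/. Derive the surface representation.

hugdifuxeixaha

Rule 1 (nasal place assimilation): no segment meets the environment; /hukdipukeikkahha/ is unchanged.
Rule 2 (degemination): /kk/ is a geminate; the first /k/ deletes. /hh/ is a geminate; the first /h/ deletes. /hukdipukeikkahha/ → hukdipukeikaha.
Rule 3 (intervocalic spirantization): /p/ is a stop between vowels /i/ and /u/, so it spirantizes to the fricative [f]. /k/ is a stop between vowels /u/ and /e/, so it spirantizes to the fricative [x]. /k/ is a stop between vowels /i/ and /a/, so it spirantizes to the fricative [x]. /hukdipukeikaha/ → hukdifuxeixaha.
Rule 4 (regressive voicing assimilation): /k/ precedes the voiced obstruent /d/, so it voices to [g] by assimilation. /hukdifuxeixaha/ → hugdifuxeixaha.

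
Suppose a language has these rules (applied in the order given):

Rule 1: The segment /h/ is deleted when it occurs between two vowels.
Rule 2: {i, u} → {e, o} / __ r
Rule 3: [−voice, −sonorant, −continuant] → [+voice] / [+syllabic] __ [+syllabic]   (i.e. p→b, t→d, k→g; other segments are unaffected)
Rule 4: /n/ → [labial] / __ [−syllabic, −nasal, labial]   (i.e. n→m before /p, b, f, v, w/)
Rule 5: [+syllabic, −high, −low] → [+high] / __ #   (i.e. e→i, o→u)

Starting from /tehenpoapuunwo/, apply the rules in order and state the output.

Rule 1 (intervocalic h-deletion): /h/ occurs between vowels /e/ and /e/, so it deletes. /tehenpoapuunwo/ → teenpoapuunwo.
Rule 2 (pre-rhotic lowering): no segment meets the environment; /teenpoapuunwo/ is unchanged.
Rule 3 (intervocalic voicing): /p/ is a voiceless stop between vowels /a/ and /u/, so it voices to [b]. /teenpoapuunwo/ → teenpoabuunwo.
Rule 4 (nasal place assimilation): /n/ precedes the labial consonant /p/, so it assimilates in place to [m]. /n/ precedes the labial consonant /w/, so it assimilates in place to [m]. /teenpoabuunwo/ → teempoabuumwo.
Rule 5 (final vowel raising): /o/ is a mid vowel in word-final position, so it raises to [u]. /teempoabuumwo/ → teempoabuumwu.

teempoabuumwu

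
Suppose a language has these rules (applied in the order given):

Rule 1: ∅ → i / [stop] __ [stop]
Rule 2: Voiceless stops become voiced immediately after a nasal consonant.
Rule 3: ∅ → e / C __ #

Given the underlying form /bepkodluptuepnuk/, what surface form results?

bepikodlupituepnuke

Rule 1 (stop-cluster i-epenthesis): /p/ and /k/ form a stop–stop cluster, so [i] is inserted between them. /p/ and /t/ form a stop–stop cluster, so [i] is inserted between them. /bepkodluptuepnuk/ → bepikodlupituepnuk.
Rule 2 (post-nasal voicing): no segment meets the environment; /bepikodlupituepnuk/ is unchanged.
Rule 3 (final e-epenthesis): the form ends in the consonant /k/, so [e] is inserted word-finally. /bepikodlupituepnuk/ → bepikodlupituepnuke.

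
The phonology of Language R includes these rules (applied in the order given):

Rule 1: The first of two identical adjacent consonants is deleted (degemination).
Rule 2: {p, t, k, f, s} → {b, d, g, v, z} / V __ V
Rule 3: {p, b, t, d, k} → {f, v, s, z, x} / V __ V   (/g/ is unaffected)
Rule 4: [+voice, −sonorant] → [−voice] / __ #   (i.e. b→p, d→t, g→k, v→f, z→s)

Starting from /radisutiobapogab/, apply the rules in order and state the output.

razizuziovavogap

Rule 1 (degemination): no segment meets the environment; /radisutiobapogab/ is unchanged.
Rule 2 (intervocalic voicing): /s/ is a voiceless obstruent between vowels /i/ and /u/, so it voices to [z]. /t/ is a voiceless obstruent between vowels /u/ and /i/, so it voices to [d]. /p/ is a voiceless obstruent between vowels /a/ and /o/, so it voices to [b]. /radisutiobapogab/ → radizudiobabogab.
Rule 3 (intervocalic spirantization): /d/ is a stop between vowels /a/ and /i/, so it spirantizes to the fricative [z]. /d/ is a stop between vowels /u/ and /i/, so it spirantizes to the fricative [z]. /b/ is a stop between vowels /o/ and /a/, so it spirantizes to the fricative [v]. /b/ is a stop between vowels /a/ and /o/, so it spirantizes to the fricative [v]. /radizudiobabogab/ → razizuziovavogab.
Rule 4 (final devoicing): /b/ is a voiced obstruent in word-final position, so it devoices to [p]. /razizuziovavogab/ → razizuziovavogap.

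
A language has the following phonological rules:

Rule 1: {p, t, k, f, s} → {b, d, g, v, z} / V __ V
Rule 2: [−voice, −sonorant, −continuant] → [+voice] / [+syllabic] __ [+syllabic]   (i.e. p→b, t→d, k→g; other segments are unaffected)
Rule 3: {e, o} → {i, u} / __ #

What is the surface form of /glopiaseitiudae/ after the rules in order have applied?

globiazeidiudai

Rule 1 (intervocalic voicing): /p/ is a voiceless obstruent between vowels /o/ and /i/, so it voices to [b]. /s/ is a voiceless obstruent between vowels /a/ and /e/, so it voices to [z]. /t/ is a voiceless obstruent between vowels /i/ and /i/, so it voices to [d]. /glopiaseitiudae/ → globiazeidiudae.
Rule 2 (intervocalic voicing): no segment meets the environment; /globiazeidiudae/ is unchanged.
Rule 3 (final vowel raising): /e/ is a mid vowel in word-final position, so it raises to [i]. /globiazeidiudae/ → globiazeidiudai.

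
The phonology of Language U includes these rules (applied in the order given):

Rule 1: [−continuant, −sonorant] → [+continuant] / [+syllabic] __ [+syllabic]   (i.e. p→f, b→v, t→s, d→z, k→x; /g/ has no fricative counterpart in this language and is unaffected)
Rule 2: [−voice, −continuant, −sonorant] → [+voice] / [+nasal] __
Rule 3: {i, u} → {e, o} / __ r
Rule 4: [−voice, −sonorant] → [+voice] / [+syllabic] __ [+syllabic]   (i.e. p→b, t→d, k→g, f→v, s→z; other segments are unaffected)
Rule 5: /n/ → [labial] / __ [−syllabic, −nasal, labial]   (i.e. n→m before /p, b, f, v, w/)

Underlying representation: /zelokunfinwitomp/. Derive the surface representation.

zeloxumfimwizomb

Rule 1 (intervocalic spirantization): /k/ is a stop between vowels /o/ and /u/, so it spirantizes to the fricative [x]. /t/ is a stop between vowels /i/ and /o/, so it spirantizes to the fricative [s]. /zelokunfinwitomp/ → zeloxunfinwisomp.
Rule 2 (post-nasal voicing): /p/ is a voiceless stop immediately after the nasal /m/, so it voices to [b]. /zeloxunfinwisomp/ → zeloxunfinwisomb.
Rule 3 (pre-rhotic lowering): no segment meets the environment; /zeloxunfinwisomb/ is unchanged.
Rule 4 (intervocalic voicing): /s/ is a voiceless obstruent between vowels /i/ and /o/, so it voices to [z]. /zeloxunfinwisomb/ → zeloxunfinwizomb.
Rule 5 (nasal place assimilation): /n/ precedes the labial consonant /f/, so it assimilates in place to [m]. /n/ precedes the labial consonant /w/, so it assimilates in place to [m]. /zeloxunfinwizomb/ → zeloxumfimwizomb.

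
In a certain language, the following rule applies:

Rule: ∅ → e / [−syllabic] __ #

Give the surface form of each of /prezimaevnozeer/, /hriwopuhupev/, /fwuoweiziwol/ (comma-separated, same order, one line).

/prezimaevnozeer/: the form ends in the consonant /r/, so [e] is inserted word-finally. → [prezimaevnozeere].
/hriwopuhupev/: the form ends in the consonant /v/, so [e] is inserted word-finally. → [hriwopuhupeve].
/fwuoweiziwol/: the form ends in the consonant /l/, so [e] is inserted word-finally. → [fwuoweiziwole].

prezimaevnozeere, hriwopuhupeve, fwuoweiziwole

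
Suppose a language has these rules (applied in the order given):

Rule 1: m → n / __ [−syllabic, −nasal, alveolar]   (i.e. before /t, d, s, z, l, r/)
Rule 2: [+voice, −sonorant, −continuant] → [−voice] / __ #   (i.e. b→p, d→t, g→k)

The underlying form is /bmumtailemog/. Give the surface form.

bmuntailemok

Rule 1 (nasal place assimilation): /m/ precedes the alveolar consonant /t/, so it assimilates in place to [n]. /bmumtailemog/ → bmuntailemog.
Rule 2 (final devoicing): /g/ is a voiced stop in word-final position, so it devoices to [k]. /bmuntailemog/ → bmuntailemok.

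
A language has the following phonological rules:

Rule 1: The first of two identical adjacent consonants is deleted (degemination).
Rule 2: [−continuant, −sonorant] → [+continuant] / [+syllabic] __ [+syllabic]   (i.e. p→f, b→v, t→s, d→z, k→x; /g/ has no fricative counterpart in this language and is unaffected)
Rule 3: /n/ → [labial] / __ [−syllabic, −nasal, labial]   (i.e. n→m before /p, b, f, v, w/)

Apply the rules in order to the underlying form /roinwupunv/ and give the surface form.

roimwufumv

Rule 1 (degemination): no segment meets the environment; /roinwupunv/ is unchanged.
Rule 2 (intervocalic spirantization): /p/ is a stop between vowels /u/ and /u/, so it spirantizes to the fricative [f]. /roinwupunv/ → roinwufunv.
Rule 3 (nasal place assimilation): /n/ precedes the labial consonant /w/, so it assimilates in place to [m]. /n/ precedes the labial consonant /v/, so it assimilates in place to [m]. /roinwufunv/ → roimwufumv.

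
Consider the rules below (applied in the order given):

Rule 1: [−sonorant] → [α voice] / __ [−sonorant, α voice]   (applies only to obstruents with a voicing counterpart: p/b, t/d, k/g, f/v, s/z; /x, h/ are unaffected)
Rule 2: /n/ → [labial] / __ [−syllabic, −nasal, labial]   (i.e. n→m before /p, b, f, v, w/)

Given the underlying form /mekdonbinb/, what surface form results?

megdombimb

Rule 1 (regressive voicing assimilation): /k/ precedes the voiced obstruent /d/, so it voices to [g] by assimilation. /mekdonbinb/ → megdonbinb.
Rule 2 (nasal place assimilation): /n/ precedes the labial consonant /b/, so it assimilates in place to [m]. /n/ precedes the labial consonant /b/, so it assimilates in place to [m]. /megdonbinb/ → megdombimb.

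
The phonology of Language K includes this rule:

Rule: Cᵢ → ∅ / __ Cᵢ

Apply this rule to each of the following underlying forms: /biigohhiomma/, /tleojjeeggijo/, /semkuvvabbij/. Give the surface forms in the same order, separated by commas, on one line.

/biigohhiomma/: /hh/ is a geminate; the first /h/ deletes. /mm/ is a geminate; the first /m/ deletes. → [biigohioma].
/tleojjeeggijo/: /jj/ is a geminate; the first /j/ deletes. /gg/ is a geminate; the first /g/ deletes. → [tleojeegijo].
/semkuvvabbij/: /vv/ is a geminate; the first /v/ deletes. /bb/ is a geminate; the first /b/ deletes. → [semkuvabij].

biigohioma, tleojeegijo, semkuvabij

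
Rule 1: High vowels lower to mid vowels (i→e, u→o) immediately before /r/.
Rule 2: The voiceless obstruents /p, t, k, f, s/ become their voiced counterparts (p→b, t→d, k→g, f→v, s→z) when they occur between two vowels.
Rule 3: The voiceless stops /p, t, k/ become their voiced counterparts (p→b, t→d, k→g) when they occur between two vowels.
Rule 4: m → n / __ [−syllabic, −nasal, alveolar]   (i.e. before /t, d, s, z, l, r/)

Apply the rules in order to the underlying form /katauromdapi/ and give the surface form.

Rule 1 (pre-rhotic lowering): /u/ is a high vowel immediately before /r/, so it lowers to [o]. /katauromdapi/ → kataoromdapi.
Rule 2 (intervocalic voicing): /t/ is a voiceless obstruent between vowels /a/ and /a/, so it voices to [d]. /p/ is a voiceless obstruent between vowels /a/ and /i/, so it voices to [b]. /kataoromdapi/ → kadaoromdabi.
Rule 3 (intervocalic voicing): no segment meets the environment; /kadaoromdabi/ is unchanged.
Rule 4 (nasal place assimilation): /m/ precedes the alveolar consonant /d/, so it assimilates in place to [n]. /kadaoromdabi/ → kadaorondabi.

kadaorondabi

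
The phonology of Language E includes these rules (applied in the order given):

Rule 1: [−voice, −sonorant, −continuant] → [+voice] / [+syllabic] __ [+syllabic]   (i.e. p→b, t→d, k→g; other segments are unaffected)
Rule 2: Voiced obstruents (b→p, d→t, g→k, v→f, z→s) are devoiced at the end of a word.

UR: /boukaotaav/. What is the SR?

Rule 1 (intervocalic voicing): /k/ is a voiceless stop between vowels /u/ and /a/, so it voices to [g]. /t/ is a voiceless stop between vowels /o/ and /a/, so it voices to [d]. /boukaotaav/ → bougaodaav.
Rule 2 (final devoicing): /v/ is a voiced obstruent in word-final position, so it devoices to [f]. /bougaodaav/ → bougaodaaf.

bougaodaaf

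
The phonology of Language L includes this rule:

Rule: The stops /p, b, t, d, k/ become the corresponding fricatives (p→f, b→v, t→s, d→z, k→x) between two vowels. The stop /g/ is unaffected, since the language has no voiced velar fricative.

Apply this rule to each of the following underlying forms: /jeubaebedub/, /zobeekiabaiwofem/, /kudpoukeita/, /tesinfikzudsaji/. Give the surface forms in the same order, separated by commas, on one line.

jeuvaevezub, zoveexiavaiwofem, kudpouxeisa, tesinfikzudsaji

/jeubaebedub/: /b/ is a stop between vowels /u/ and /a/, so it spirantizes to the fricative [v]. /b/ is a stop between vowels /e/ and /e/, so it spirantizes to the fricative [v]. /d/ is a stop between vowels /e/ and /u/, so it spirantizes to the fricative [z]. → [jeuvaevezub].
/zobeekiabaiwofem/: /b/ is a stop between vowels /o/ and /e/, so it spirantizes to the fricative [v]. /k/ is a stop between vowels /e/ and /i/, so it spirantizes to the fricative [x]. /b/ is a stop between vowels /a/ and /a/, so it spirantizes to the fricative [v]. → [zoveexiavaiwofem].
/kudpoukeita/: /k/ is a stop between vowels /u/ and /e/, so it spirantizes to the fricative [x]. /t/ is a stop between vowels /i/ and /a/, so it spirantizes to the fricative [s]. → [kudpouxeisa].
/tesinfikzudsaji/: the rule's environment is not met; surfaces unchanged as [tesinfikzudsaji].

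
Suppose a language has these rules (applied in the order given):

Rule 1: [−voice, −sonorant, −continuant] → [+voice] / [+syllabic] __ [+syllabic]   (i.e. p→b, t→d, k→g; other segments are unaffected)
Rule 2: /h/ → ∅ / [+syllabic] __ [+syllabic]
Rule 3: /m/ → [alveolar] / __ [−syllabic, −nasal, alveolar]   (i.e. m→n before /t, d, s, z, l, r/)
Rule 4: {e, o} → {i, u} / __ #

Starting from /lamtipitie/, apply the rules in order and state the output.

Rule 1 (intervocalic voicing): /p/ is a voiceless stop between vowels /i/ and /i/, so it voices to [b]. /t/ is a voiceless stop between vowels /i/ and /i/, so it voices to [d]. /lamtipitie/ → lamtibidie.
Rule 2 (intervocalic h-deletion): no segment meets the environment; /lamtibidie/ is unchanged.
Rule 3 (nasal place assimilation): /m/ precedes the alveolar consonant /t/, so it assimilates in place to [n]. /lamtibidie/ → lantibidie.
Rule 4 (final vowel raising): /e/ is a mid vowel in word-final position, so it raises to [i]. /lantibidie/ → lantibidii.

lantibidii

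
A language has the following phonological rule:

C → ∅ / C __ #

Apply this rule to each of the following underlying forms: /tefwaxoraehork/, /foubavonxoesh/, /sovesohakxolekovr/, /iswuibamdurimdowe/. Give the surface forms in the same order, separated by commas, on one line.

tefwaxoraehor, foubavonxoes, sovesohakxolekov, iswuibamdurimdowe

/tefwaxoraehork/: /k/ is the second consonant of a word-final cluster /rk/, so it deletes. → [tefwaxoraehor].
/foubavonxoesh/: /h/ is the second consonant of a word-final cluster /sh/, so it deletes. → [foubavonxoes].
/sovesohakxolekovr/: /r/ is the second consonant of a word-final cluster /vr/, so it deletes. → [sovesohakxolekov].
/iswuibamdurimdowe/: the rule's environment is not met; surfaces unchanged as [iswuibamdurimdowe].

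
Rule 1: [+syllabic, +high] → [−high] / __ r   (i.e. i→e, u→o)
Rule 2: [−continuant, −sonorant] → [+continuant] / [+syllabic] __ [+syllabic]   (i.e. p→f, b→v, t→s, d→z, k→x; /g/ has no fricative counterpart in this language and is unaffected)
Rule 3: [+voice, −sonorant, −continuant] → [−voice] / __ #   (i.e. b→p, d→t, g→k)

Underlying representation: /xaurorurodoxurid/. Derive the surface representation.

Rule 1 (pre-rhotic lowering): /u/ is a high vowel immediately before /r/, so it lowers to [o]. /u/ is a high vowel immediately before /r/, so it lowers to [o]. /u/ is a high vowel immediately before /r/, so it lowers to [o]. /xaurorurodoxurid/ → xaorororodoxorid.
Rule 2 (intervocalic spirantization): /d/ is a stop between vowels /o/ and /o/, so it spirantizes to the fricative [z]. /xaorororodoxorid/ → xaorororozoxorid.
Rule 3 (final devoicing): /d/ is a voiced stop in word-final position, so it devoices to [t]. /xaorororozoxorid/ → xaorororozoxorit.

xaorororozoxorit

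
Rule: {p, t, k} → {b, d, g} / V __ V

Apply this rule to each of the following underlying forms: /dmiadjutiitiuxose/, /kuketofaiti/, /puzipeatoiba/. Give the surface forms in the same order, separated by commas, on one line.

dmiadjudiidiuxose, kugedofaidi, puzibeadoiba

/dmiadjutiitiuxose/: /t/ is a voiceless stop between vowels /u/ and /i/, so it voices to [d]. /t/ is a voiceless stop between vowels /i/ and /i/, so it voices to [d]. → [dmiadjudiidiuxose].
/kuketofaiti/: /k/ is a voiceless stop between vowels /u/ and /e/, so it voices to [g]. /t/ is a voiceless stop between vowels /e/ and /o/, so it voices to [d]. /t/ is a voiceless stop between vowels /i/ and /i/, so it voices to [d]. → [kugedofaidi].
/puzipeatoiba/: /p/ is a voiceless stop between vowels /i/ and /e/, so it voices to [b]. /t/ is a voiceless stop between vowels /a/ and /o/, so it voices to [d]. → [puzibeadoiba].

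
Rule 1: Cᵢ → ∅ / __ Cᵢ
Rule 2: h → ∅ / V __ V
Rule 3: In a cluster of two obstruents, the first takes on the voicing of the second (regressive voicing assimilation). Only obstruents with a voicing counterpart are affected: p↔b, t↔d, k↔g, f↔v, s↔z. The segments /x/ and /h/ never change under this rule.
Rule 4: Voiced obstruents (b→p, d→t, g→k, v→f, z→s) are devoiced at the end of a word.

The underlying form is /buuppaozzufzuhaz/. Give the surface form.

buupaozuvzuas

Rule 1 (degemination): /pp/ is a geminate; the first /p/ deletes. /zz/ is a geminate; the first /z/ deletes. /buuppaozzufzuhaz/ → buupaozufzuhaz.
Rule 2 (intervocalic h-deletion): /h/ occurs between vowels /u/ and /a/, so it deletes. /buupaozufzuhaz/ → buupaozufzuaz.
Rule 3 (regressive voicing assimilation): /f/ precedes the voiced obstruent /z/, so it voices to [v] by assimilation. /buupaozufzuaz/ → buupaozuvzuaz.
Rule 4 (final devoicing): /z/ is a voiced obstruent in word-final position, so it devoices to [s]. /buupaozuvzuaz/ → buupaozuvzuas.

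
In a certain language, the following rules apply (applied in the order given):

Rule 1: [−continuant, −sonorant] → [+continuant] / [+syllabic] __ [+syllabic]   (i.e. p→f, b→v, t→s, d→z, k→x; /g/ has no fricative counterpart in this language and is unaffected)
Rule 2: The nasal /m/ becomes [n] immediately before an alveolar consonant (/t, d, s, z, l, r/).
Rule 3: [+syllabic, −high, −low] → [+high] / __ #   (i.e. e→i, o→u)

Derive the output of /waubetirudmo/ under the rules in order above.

Rule 1 (intervocalic spirantization): /b/ is a stop between vowels /u/ and /e/, so it spirantizes to the fricative [v]. /t/ is a stop between vowels /e/ and /i/, so it spirantizes to the fricative [s]. /waubetirudmo/ → wauvesirudmo.
Rule 2 (nasal place assimilation): no segment meets the environment; /wauvesirudmo/ is unchanged.
Rule 3 (final vowel raising): /o/ is a mid vowel in word-final position, so it raises to [u]. /wauvesirudmo/ → wauvesirudmu.

wauvesirudmu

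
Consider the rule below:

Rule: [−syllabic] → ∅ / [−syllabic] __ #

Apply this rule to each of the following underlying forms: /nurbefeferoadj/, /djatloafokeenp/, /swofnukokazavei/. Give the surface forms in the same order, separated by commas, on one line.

nurbefeferoad, djatloafokeen, swofnukokazavei

/nurbefeferoadj/: /j/ is the second consonant of a word-final cluster /dj/, so it deletes. → [nurbefeferoad].
/djatloafokeenp/: /p/ is the second consonant of a word-final cluster /np/, so it deletes. → [djatloafokeen].
/swofnukokazavei/: the rule's environment is not met; surfaces unchanged as [swofnukokazavei].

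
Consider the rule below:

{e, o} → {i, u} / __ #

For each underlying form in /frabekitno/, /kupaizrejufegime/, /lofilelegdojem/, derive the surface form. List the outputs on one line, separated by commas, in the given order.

/frabekitno/: /o/ is a mid vowel in word-final position, so it raises to [u]. → [frabekitnu].
/kupaizrejufegime/: /e/ is a mid vowel in word-final position, so it raises to [i]. → [kupaizrejufegimi].
/lofilelegdojem/: the rule's environment is not met; surfaces unchanged as [lofilelegdojem].

frabekitnu, kupaizrejufegimi, lofilelegdojem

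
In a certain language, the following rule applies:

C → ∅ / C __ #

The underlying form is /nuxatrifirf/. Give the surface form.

/f/ is the second consonant of a word-final cluster /rf/, so it deletes.
Surface form: [nuxatrifir].

nuxatrifir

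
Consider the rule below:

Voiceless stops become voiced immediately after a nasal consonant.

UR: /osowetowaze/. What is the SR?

No segment of /osowetowaze/ meets the structural description of the rule, so the form surfaces unchanged.

osowetowaze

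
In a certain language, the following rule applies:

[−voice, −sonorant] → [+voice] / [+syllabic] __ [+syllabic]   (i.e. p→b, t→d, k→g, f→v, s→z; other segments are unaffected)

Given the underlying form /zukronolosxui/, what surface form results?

zukronolosxui

No segment of /zukronolosxui/ meets the structural description of the rule, so the form surfaces unchanged.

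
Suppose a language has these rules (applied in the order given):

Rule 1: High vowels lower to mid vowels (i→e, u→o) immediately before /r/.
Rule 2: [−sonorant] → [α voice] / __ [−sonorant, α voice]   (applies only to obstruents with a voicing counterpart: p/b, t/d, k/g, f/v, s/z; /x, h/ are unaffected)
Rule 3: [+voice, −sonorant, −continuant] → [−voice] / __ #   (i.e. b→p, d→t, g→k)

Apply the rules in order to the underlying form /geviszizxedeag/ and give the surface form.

gevizzisxedeak

Rule 1 (pre-rhotic lowering): no segment meets the environment; /geviszizxedeag/ is unchanged.
Rule 2 (regressive voicing assimilation): /s/ precedes the voiced obstruent /z/, so it voices to [z] by assimilation. /z/ precedes the voiceless obstruent /x/, so it devoices to [s] by assimilation. /geviszizxedeag/ → gevizzisxedeag.
Rule 3 (final devoicing): /g/ is a voiced stop in word-final position, so it devoices to [k]. /gevizzisxedeag/ → gevizzisxedeak.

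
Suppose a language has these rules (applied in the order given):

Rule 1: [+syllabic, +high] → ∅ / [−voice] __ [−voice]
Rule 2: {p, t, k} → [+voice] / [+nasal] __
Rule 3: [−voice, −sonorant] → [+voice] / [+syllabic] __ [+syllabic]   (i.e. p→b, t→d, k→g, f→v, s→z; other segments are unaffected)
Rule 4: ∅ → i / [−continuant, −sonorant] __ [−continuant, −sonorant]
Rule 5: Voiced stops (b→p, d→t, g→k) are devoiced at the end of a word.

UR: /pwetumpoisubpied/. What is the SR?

Rule 1 (high vowel syncope): no segment meets the environment; /pwetumpoisubpied/ is unchanged.
Rule 2 (post-nasal voicing): /p/ is a voiceless stop immediately after the nasal /m/, so it voices to [b]. /pwetumpoisubpied/ → pwetumboisubpied.
Rule 3 (intervocalic voicing): /t/ is a voiceless obstruent between vowels /e/ and /u/, so it voices to [d]. /s/ is a voiceless obstruent between vowels /i/ and /u/, so it voices to [z]. /pwetumboisubpied/ → pwedumboizubpied.
Rule 4 (stop-cluster i-epenthesis): /b/ and /p/ form a stop–stop cluster, so [i] is inserted between them. /pwedumboizubpied/ → pwedumboizubipied.
Rule 5 (final devoicing): /d/ is a voiced stop in word-final position, so it devoices to [t]. /pwedumboizubipied/ → pwedumboizubipiet.

pwedumboizubipiet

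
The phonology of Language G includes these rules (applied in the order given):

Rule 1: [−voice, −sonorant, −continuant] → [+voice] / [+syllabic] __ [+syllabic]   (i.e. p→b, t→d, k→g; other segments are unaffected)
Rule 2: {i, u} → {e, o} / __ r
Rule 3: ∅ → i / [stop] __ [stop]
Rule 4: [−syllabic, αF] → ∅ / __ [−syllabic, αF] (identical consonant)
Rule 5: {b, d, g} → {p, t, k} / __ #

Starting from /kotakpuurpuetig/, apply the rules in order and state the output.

kodakipuorpuedik

Rule 1 (intervocalic voicing): /t/ is a voiceless stop between vowels /o/ and /a/, so it voices to [d]. /t/ is a voiceless stop between vowels /e/ and /i/, so it voices to [d]. /kotakpuurpuetig/ → kodakpuurpuedig.
Rule 2 (pre-rhotic lowering): /u/ is a high vowel immediately before /r/, so it lowers to [o]. /kodakpuurpuedig/ → kodakpuorpuedig.
Rule 3 (stop-cluster i-epenthesis): /k/ and /p/ form a stop–stop cluster, so [i] is inserted between them. /kodakpuorpuedig/ → kodakipuorpuedig.
Rule 4 (degemination): no segment meets the environment; /kodakipuorpuedig/ is unchanged.
Rule 5 (final devoicing): /g/ is a voiced stop in word-final position, so it devoices to [k]. /kodakipuorpuedig/ → kodakipuorpuedik.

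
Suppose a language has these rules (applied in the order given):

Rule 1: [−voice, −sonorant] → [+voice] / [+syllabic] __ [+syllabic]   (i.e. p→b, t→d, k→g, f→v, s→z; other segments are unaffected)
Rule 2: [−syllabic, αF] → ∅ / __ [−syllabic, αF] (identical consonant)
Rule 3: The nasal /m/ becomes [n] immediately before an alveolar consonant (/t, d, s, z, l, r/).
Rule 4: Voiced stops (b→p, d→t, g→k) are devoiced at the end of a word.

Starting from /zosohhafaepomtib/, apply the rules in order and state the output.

Rule 1 (intervocalic voicing): /s/ is a voiceless obstruent between vowels /o/ and /o/, so it voices to [z]. /f/ is a voiceless obstruent between vowels /a/ and /a/, so it voices to [v]. /p/ is a voiceless obstruent between vowels /e/ and /o/, so it voices to [b]. /zosohhafaepomtib/ → zozohhavaebomtib.
Rule 2 (degemination): /hh/ is a geminate; the first /h/ deletes. /zozohhavaebomtib/ → zozohavaebomtib.
Rule 3 (nasal place assimilation): /m/ precedes the alveolar consonant /t/, so it assimilates in place to [n]. /zozohavaebomtib/ → zozohavaebontib.
Rule 4 (final devoicing): /b/ is a voiced stop in word-final position, so it devoices to [p]. /zozohavaebontib/ → zozohavaebontip.

zozohavaebontip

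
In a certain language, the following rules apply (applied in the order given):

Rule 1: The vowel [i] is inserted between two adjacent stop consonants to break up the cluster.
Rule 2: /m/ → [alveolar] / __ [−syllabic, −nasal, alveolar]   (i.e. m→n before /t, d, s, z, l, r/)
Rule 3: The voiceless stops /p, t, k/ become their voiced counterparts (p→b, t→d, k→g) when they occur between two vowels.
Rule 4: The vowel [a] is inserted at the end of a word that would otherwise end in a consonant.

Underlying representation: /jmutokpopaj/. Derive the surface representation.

jmudogibobaja

Rule 1 (stop-cluster i-epenthesis): /k/ and /p/ form a stop–stop cluster, so [i] is inserted between them. /jmutokpopaj/ → jmutokipopaj.
Rule 2 (nasal place assimilation): no segment meets the environment; /jmutokipopaj/ is unchanged.
Rule 3 (intervocalic voicing): /t/ is a voiceless stop between vowels /u/ and /o/, so it voices to [d]. /k/ is a voiceless stop between vowels /o/ and /i/, so it voices to [g]. /p/ is a voiceless stop between vowels /i/ and /o/, so it voices to [b]. /p/ is a voiceless stop between vowels /o/ and /a/, so it voices to [b]. /jmutokipopaj/ → jmudogibobaj.
Rule 4 (final a-epenthesis): the form ends in the consonant /j/, so [a] is inserted word-finally. /jmudogibobaj/ → jmudogibobaja.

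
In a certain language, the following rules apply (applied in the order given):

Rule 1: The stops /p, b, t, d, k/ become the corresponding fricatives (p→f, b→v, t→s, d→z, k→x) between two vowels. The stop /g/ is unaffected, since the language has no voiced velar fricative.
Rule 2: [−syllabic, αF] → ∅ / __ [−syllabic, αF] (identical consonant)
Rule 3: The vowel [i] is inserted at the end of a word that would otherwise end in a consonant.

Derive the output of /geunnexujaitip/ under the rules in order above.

Rule 1 (intervocalic spirantization): /t/ is a stop between vowels /i/ and /i/, so it spirantizes to the fricative [s]. /geunnexujaitip/ → geunnexujaisip.
Rule 2 (degemination): /nn/ is a geminate; the first /n/ deletes. /geunnexujaisip/ → geunexujaisip.
Rule 3 (final i-epenthesis): the form ends in the consonant /p/, so [i] is inserted word-finally. /geunexujaisip/ → geunexujaisipi.

geunexujaisipi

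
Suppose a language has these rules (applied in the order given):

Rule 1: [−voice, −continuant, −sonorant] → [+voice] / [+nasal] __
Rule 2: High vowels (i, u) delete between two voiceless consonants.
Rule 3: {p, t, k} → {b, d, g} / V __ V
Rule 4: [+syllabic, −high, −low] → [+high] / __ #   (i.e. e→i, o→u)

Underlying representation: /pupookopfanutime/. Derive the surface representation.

Rule 1 (post-nasal voicing): no segment meets the environment; /pupookopfanutime/ is unchanged.
Rule 2 (high vowel syncope): /u/ is a high vowel flanked by voiceless consonants /p/ and /p/, so it deletes. /pupookopfanutime/ → ppookopfanutime.
Rule 3 (intervocalic voicing): /k/ is a voiceless stop between vowels /o/ and /o/, so it voices to [g]. /t/ is a voiceless stop between vowels /u/ and /i/, so it voices to [d]. /ppookopfanutime/ → ppoogopfanudime.
Rule 4 (final vowel raising): /e/ is a mid vowel in word-final position, so it raises to [i]. /ppoogopfanudime/ → ppoogopfanudimi.

ppoogopfanudimi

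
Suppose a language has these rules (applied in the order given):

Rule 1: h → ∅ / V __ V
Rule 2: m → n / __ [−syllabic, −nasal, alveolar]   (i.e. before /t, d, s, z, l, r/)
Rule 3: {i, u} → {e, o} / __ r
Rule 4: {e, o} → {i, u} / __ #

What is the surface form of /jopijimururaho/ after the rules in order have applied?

jopijimororau

Rule 1 (intervocalic h-deletion): /h/ occurs between vowels /a/ and /o/, so it deletes. /jopijimururaho/ → jopijimururao.
Rule 2 (nasal place assimilation): no segment meets the environment; /jopijimururao/ is unchanged.
Rule 3 (pre-rhotic lowering): /u/ is a high vowel immediately before /r/, so it lowers to [o]. /u/ is a high vowel immediately before /r/, so it lowers to [o]. /jopijimururao/ → jopijimororao.
Rule 4 (final vowel raising): /o/ is a mid vowel in word-final position, so it raises to [u]. /jopijimororao/ → jopijimororau.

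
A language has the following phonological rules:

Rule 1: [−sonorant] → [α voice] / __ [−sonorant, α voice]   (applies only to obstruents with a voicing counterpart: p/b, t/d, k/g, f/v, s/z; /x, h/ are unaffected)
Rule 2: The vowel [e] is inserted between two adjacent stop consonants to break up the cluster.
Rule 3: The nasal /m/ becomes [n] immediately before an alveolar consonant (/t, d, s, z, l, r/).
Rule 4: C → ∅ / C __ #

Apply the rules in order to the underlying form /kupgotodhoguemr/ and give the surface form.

kubegotothoguen

Rule 1 (regressive voicing assimilation): /p/ precedes the voiced obstruent /g/, so it voices to [b] by assimilation. /d/ precedes the voiceless obstruent /h/, so it devoices to [t] by assimilation. /kupgotodhoguemr/ → kubgotothoguemr.
Rule 2 (stop-cluster e-epenthesis): /b/ and /g/ form a stop–stop cluster, so [e] is inserted between them. /kubgotothoguemr/ → kubegotothoguemr.
Rule 3 (nasal place assimilation): /m/ precedes the alveolar consonant /r/, so it assimilates in place to [n]. /kubegotothoguemr/ → kubegotothoguenr.
Rule 4 (final cluster simplification): /r/ is the second consonant of a word-final cluster /nr/, so it deletes. /kubegotothoguenr/ → kubegotothoguen.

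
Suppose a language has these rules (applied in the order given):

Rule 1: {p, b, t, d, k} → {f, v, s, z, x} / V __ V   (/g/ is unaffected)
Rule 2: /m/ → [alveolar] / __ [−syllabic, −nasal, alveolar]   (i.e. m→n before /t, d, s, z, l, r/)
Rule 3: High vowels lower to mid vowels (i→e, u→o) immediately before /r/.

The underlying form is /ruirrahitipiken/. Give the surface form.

ruerrahisifixen

Rule 1 (intervocalic spirantization): /t/ is a stop between vowels /i/ and /i/, so it spirantizes to the fricative [s]. /p/ is a stop between vowels /i/ and /i/, so it spirantizes to the fricative [f]. /k/ is a stop between vowels /i/ and /e/, so it spirantizes to the fricative [x]. /ruirrahitipiken/ → ruirrahisifixen.
Rule 2 (nasal place assimilation): no segment meets the environment; /ruirrahisifixen/ is unchanged.
Rule 3 (pre-rhotic lowering): /i/ is a high vowel immediately before /r/, so it lowers to [e]. /ruirrahisifixen/ → ruerrahisifixen.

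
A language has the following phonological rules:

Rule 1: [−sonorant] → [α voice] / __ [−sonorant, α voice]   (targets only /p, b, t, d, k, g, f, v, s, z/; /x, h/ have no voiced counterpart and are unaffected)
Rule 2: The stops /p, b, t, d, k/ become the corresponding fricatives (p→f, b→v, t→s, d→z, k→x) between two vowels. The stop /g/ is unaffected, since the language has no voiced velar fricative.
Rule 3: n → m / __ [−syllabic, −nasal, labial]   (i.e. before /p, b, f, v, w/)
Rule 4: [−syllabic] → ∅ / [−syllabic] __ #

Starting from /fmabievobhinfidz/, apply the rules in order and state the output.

fmavievophimfid

Rule 1 (regressive voicing assimilation): /b/ precedes the voiceless obstruent /h/, so it devoices to [p] by assimilation. /fmabievobhinfidz/ → fmabievophinfidz.
Rule 2 (intervocalic spirantization): /b/ is a stop between vowels /a/ and /i/, so it spirantizes to the fricative [v]. /fmabievophinfidz/ → fmavievophinfidz.
Rule 3 (nasal place assimilation): /n/ precedes the labial consonant /f/, so it assimilates in place to [m]. /fmavievophinfidz/ → fmavievophimfidz.
Rule 4 (final cluster simplification): /z/ is the second consonant of a word-final cluster /dz/, so it deletes. /fmavievophimfidz/ → fmavievophimfid.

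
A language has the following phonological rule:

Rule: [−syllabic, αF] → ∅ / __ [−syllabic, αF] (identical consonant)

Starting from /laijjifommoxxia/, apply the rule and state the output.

laijifomoxia

/jj/ is a geminate; the first /j/ deletes.
/mm/ is a geminate; the first /m/ deletes.
/xx/ is a geminate; the first /x/ deletes.
Surface form: [laijifomoxia].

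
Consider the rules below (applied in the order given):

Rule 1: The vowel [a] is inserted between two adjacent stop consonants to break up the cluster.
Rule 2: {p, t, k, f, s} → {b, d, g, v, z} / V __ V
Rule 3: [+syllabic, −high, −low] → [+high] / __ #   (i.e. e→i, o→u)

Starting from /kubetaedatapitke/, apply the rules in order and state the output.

kubedaedadabidagi

Rule 1 (stop-cluster a-epenthesis): /t/ and /k/ form a stop–stop cluster, so [a] is inserted between them. /kubetaedatapitke/ → kubetaedatapitake.
Rule 2 (intervocalic voicing): /t/ is a voiceless obstruent between vowels /e/ and /a/, so it voices to [d]. /t/ is a voiceless obstruent between vowels /a/ and /a/, so it voices to [d]. /p/ is a voiceless obstruent between vowels /a/ and /i/, so it voices to [b]. /t/ is a voiceless obstruent between vowels /i/ and /a/, so it voices to [d]. /k/ is a voiceless obstruent between vowels /a/ and /e/, so it voices to [g]. /kubetaedatapitake/ → kubedaedadabidage.
Rule 3 (final vowel raising): /e/ is a mid vowel in word-final position, so it raises to [i]. /kubedaedadabidage/ → kubedaedadabidagi.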